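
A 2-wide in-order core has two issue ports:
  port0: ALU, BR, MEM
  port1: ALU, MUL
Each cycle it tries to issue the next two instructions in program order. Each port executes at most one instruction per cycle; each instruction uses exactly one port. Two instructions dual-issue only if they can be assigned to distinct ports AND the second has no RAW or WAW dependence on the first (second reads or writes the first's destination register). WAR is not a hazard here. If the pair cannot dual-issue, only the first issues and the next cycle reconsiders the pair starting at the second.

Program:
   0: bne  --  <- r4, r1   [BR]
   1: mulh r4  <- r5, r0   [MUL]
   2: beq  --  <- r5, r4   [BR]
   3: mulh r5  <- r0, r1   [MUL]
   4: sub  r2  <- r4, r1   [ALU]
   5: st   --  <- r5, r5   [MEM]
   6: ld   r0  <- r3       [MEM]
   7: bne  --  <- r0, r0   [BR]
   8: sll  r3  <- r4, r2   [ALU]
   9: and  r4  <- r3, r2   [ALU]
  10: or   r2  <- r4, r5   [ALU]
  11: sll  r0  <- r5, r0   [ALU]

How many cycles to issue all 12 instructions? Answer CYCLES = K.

0. bne/mulh @i0&i1  | pair
1. beq/mulh @i2&i3  | pair
2. sub/st @i4&i5  | pair
3. ld @i6  | no-port MEM/BR
4. bne/sll @i7&i8  | pair
5. and @i9  | RAW r4
6. or/sll @i10&i11  | pair

CYCLES = 7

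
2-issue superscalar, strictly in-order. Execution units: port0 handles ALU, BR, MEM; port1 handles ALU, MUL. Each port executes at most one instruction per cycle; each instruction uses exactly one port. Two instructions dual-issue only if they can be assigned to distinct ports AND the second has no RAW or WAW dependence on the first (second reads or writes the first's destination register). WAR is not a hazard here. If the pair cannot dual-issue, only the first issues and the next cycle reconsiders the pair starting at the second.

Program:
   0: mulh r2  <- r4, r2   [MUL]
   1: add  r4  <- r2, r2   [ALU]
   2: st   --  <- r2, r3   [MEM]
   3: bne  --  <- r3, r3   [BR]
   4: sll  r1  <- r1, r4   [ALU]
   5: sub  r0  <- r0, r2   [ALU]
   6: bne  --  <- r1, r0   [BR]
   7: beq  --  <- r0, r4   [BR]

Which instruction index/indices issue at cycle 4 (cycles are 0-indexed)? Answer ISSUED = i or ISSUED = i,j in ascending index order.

ISSUED = 6

#0 head=0: mulh i0 RAW r2
#1 head=1: add st i1/i2 dual
#2 head=3: bne sll i3/i4 dual
#3 head=5: sub i5 RAW r0
#4 head=6: bne i6 no-port BR/BR
#5 head=7: beq i7 tail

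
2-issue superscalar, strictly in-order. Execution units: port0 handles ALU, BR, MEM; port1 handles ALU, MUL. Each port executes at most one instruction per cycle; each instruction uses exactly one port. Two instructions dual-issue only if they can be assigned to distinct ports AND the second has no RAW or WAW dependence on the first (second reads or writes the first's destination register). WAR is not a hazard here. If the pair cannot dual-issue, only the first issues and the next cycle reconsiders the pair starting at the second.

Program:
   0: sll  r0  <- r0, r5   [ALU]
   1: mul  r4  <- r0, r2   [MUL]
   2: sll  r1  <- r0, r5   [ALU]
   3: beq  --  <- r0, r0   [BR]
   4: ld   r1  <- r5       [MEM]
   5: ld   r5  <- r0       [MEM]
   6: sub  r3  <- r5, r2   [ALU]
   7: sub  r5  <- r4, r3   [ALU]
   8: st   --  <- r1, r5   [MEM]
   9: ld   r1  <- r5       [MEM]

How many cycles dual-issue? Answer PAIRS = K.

PAIRS = 1

t=0 i0:sll ; RAW r0
t=1 i1+i2:mul+sll ; pair
t=2 i3:beq ; no-port BR/MEM
t=3 i4:ld ; no-port MEM/MEM
t=4 i5:ld ; RAW r5
t=5 i6:sub ; RAW r3
t=6 i7:sub ; RAW r5
t=7 i8:st ; no-port MEM/MEM
t=8 i9:ld ; tail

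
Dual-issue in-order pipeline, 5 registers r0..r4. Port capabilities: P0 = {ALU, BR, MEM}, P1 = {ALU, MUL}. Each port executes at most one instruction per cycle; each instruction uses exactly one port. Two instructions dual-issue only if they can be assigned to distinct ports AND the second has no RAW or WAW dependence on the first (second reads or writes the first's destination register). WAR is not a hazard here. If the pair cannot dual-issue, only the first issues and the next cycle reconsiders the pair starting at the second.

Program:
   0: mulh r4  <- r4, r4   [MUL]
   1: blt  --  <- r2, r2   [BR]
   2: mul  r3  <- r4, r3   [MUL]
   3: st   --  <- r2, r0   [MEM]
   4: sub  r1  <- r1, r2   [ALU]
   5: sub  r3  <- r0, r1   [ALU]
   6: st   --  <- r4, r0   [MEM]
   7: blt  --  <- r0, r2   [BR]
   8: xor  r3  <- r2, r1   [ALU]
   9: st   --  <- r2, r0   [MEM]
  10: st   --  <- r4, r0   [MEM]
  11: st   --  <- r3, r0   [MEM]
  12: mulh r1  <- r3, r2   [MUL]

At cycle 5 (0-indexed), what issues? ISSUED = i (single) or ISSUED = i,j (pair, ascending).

#0 head=0: mulh;blt i0+i1 dual
#1 head=2: mul;st i2+i3 dual
#2 head=4: sub i4 RAW r1
#3 head=5: sub;st i5+i6 dual
#4 head=7: blt;xor i7+i8 dual
#5 head=9: st i9 no-port MEM/MEM
#6 head=10: st i10 no-port MEM/MEM
#7 head=11: st;mulh i11+i12 dual

ISSUED = 9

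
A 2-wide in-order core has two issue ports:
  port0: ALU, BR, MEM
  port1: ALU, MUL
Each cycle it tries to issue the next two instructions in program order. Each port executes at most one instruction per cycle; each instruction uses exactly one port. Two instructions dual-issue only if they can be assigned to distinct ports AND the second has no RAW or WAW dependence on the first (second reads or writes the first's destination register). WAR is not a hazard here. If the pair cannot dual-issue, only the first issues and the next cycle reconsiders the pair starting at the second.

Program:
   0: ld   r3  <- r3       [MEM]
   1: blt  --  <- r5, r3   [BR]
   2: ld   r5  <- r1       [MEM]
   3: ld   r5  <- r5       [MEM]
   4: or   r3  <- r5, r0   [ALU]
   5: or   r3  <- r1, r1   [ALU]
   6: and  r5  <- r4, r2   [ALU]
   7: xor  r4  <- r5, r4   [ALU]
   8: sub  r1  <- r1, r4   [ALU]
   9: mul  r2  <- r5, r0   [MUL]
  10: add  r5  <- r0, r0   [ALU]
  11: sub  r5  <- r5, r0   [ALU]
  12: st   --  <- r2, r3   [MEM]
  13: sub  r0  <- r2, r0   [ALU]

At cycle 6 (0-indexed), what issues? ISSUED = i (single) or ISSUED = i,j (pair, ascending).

  cy0 -> i0 (ld.MEM) no-port MEM/BR
  cy1 -> i1 (blt.BR) no-port BR/MEM
  cy2 -> i2 (ld.MEM) no-port MEM/MEM
  cy3 -> i3 (ld.MEM) RAW r5
  cy4 -> i4 (or.ALU) WAW r3
  cy5 -> i5,i6 (or.ALU and.ALU) pair
  cy6 -> i7 (xor.ALU) RAW r4
  cy7 -> i8,i9 (sub.ALU mul.MUL) pair
  cy8 -> i10 (add.ALU) RAW+WAW r5
  cy9 -> i11,i12 (sub.ALU st.MEM) pair
  cy10 -> i13 (sub.ALU) tail

ISSUED = 7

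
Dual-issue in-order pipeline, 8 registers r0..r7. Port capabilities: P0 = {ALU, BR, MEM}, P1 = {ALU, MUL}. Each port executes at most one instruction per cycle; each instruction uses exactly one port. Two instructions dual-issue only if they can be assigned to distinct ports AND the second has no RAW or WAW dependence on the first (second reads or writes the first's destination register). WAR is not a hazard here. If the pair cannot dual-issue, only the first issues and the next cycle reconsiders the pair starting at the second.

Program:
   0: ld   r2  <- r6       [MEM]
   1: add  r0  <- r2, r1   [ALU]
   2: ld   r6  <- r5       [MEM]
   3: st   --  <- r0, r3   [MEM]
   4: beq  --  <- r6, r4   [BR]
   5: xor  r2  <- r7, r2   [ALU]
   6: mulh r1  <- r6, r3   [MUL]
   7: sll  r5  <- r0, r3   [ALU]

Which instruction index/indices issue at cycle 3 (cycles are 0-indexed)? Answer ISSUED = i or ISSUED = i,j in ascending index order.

c0: i0 ld.MEM  RAW r2
c1: i1,i2 add.ALU/ld.MEM  dual
c2: i3 st.MEM  no-port MEM/BR
c3: i4,i5 beq.BR/xor.ALU  dual
c4: i6,i7 mulh.MUL/sll.ALU  dual

ISSUED = 4,5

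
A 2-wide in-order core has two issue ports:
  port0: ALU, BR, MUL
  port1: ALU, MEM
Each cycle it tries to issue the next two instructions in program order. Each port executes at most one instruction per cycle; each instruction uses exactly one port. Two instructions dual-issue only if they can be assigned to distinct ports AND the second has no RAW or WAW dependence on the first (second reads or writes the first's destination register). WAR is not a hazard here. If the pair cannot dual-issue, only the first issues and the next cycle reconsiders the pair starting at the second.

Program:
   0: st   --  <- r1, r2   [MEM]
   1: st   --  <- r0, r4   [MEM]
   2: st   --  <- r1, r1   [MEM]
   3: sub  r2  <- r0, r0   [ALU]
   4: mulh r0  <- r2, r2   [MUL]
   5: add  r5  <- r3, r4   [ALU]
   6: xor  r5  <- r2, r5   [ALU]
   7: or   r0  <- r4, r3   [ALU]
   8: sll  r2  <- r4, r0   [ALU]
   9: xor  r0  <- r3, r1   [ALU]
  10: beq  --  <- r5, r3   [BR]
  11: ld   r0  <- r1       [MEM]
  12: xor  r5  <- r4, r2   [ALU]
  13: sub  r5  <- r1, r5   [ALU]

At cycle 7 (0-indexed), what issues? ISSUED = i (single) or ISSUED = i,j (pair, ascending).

#0 head=0: st i0 no-port MEM/MEM
#1 head=1: st i1 no-port MEM/MEM
#2 head=2: st/sub i2,i3 2-wide
#3 head=4: mulh/add i4,i5 2-wide
#4 head=6: xor/or i6,i7 2-wide
#5 head=8: sll/xor i8,i9 2-wide
#6 head=10: beq/ld i10,i11 2-wide
#7 head=12: xor i12 RAW+WAW r5
#8 head=13: sub i13 tail

ISSUED = 12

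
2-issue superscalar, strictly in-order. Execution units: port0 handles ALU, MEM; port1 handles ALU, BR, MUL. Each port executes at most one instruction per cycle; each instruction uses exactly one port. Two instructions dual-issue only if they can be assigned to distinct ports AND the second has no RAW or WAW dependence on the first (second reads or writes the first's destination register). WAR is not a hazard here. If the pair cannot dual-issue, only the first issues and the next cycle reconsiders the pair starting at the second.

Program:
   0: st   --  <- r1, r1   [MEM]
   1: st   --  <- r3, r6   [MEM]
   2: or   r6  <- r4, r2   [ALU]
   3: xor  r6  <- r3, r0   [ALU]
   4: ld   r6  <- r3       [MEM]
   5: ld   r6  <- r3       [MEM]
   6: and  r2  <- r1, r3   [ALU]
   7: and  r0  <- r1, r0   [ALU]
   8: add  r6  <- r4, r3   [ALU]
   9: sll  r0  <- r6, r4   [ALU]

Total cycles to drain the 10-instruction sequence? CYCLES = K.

CYCLES = 7

c0: i0 st  no-port MEM/MEM
c1: i1&i2 st;or  pair
c2: i3 xor  WAW r6
c3: i4 ld  no-port MEM/MEM
c4: i5&i6 ld;and  pair
c5: i7&i8 and;add  pair
c6: i9 sll  tail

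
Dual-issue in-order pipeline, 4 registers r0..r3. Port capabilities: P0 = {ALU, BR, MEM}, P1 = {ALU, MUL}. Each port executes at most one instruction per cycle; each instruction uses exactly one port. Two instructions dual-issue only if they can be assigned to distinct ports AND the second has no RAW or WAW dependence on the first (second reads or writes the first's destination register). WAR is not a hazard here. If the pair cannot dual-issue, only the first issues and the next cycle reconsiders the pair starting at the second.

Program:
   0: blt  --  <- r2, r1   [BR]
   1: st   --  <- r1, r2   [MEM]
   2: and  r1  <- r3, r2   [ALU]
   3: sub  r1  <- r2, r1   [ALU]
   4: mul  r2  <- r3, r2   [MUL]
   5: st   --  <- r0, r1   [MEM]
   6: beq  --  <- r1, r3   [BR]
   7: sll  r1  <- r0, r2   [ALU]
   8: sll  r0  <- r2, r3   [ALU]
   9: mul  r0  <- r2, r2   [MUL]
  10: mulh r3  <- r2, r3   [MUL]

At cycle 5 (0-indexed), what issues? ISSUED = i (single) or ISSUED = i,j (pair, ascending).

ISSUED = 8

c0: i0 blt  no-port BR/MEM
c1: i1&i2 st;and  pair
c2: i3&i4 sub;mul  pair
c3: i5 st  no-port MEM/BR
c4: i6&i7 beq;sll  pair
c5: i8 sll  WAW r0
c6: i9 mul  no-port MUL/MUL
c7: i10 mulh  tail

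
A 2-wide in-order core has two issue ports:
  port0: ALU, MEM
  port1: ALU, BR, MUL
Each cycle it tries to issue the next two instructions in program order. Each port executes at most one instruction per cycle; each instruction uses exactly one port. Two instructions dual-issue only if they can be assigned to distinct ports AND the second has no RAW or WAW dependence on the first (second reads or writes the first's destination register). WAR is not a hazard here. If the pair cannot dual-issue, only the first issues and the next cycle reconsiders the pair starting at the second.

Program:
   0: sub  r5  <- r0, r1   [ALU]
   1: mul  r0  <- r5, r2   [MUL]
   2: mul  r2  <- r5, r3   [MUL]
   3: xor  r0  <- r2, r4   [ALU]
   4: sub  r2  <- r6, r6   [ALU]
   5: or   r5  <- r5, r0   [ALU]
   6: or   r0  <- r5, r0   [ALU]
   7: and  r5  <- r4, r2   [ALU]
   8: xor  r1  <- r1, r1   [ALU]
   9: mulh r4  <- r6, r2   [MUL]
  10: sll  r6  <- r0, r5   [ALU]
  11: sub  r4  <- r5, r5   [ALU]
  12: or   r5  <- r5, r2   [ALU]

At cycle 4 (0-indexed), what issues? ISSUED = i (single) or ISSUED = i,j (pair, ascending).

c0: i0 sub  RAW r5
c1: i1 mul  no-port MUL/MUL
c2: i2 mul  RAW r2
c3: i3+i4 xor+sub  pair
c4: i5 or  RAW r5
c5: i6+i7 or+and  pair
c6: i8+i9 xor+mulh  pair
c7: i10+i11 sll+sub  pair
c8: i12 or  tail

ISSUED = 5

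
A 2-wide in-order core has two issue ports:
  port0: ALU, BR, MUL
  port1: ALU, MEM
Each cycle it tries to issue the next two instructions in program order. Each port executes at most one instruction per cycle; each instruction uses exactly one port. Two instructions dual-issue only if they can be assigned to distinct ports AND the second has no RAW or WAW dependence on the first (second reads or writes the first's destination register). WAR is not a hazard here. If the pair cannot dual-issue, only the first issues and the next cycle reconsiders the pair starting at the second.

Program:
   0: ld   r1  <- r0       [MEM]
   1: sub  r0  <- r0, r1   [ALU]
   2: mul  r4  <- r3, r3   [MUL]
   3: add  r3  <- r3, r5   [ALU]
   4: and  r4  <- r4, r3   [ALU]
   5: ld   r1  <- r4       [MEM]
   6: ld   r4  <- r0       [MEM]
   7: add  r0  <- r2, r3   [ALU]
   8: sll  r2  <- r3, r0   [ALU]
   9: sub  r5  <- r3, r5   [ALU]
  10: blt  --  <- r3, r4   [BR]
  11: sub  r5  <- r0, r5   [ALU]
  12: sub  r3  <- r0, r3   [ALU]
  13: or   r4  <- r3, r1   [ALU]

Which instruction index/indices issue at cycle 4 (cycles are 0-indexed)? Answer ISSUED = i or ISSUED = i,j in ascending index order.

ISSUED = 5

  cy0 -> i0 (ld) RAW r1
  cy1 -> i1+i2 (sub;mul) dual
  cy2 -> i3 (add) RAW r3
  cy3 -> i4 (and) RAW r4
  cy4 -> i5 (ld) no-port MEM/MEM
  cy5 -> i6+i7 (ld;add) dual
  cy6 -> i8+i9 (sll;sub) dual
  cy7 -> i10+i11 (blt;sub) dual
  cy8 -> i12 (sub) RAW r3
  cy9 -> i13 (or) tail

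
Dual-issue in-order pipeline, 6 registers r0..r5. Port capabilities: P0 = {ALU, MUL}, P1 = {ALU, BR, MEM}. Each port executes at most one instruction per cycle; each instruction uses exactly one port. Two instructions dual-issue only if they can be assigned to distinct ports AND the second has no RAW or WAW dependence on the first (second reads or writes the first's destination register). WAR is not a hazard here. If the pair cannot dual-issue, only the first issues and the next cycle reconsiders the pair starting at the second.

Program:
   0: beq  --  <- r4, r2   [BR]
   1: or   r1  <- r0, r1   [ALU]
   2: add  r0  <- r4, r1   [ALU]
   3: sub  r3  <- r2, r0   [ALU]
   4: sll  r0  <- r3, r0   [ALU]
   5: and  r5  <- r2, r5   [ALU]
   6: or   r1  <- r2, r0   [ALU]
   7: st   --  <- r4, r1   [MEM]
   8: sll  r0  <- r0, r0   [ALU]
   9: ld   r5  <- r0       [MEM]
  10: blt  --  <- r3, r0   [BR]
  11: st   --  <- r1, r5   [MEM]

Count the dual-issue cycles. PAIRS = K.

[0] i0/i1  beq.BR or.ALU  -- pair
[1] i2  add.ALU  -- RAW r0
[2] i3  sub.ALU  -- RAW r3
[3] i4/i5  sll.ALU and.ALU  -- pair
[4] i6  or.ALU  -- RAW r1
[5] i7/i8  st.MEM sll.ALU  -- pair
[6] i9  ld.MEM  -- no-port MEM/BR
[7] i10  blt.BR  -- no-port BR/MEM
[8] i11  st.MEM  -- tail

PAIRS = 3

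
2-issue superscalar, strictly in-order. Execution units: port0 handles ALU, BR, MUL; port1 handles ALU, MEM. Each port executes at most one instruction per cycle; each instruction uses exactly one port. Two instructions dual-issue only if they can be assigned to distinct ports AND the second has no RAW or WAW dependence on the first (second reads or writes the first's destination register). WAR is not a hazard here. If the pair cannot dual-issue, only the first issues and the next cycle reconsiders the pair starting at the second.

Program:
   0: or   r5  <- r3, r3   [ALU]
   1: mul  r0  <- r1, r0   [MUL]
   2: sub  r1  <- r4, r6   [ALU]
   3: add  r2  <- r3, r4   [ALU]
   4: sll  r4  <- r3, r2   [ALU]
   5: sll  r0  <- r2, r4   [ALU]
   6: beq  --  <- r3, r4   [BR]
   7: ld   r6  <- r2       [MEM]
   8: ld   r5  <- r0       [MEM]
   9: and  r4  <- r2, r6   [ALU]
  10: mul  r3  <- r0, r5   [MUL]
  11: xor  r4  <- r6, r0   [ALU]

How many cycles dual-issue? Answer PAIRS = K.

t=0 i0,i1:or.ALU/mul.MUL ; pair
t=1 i2,i3:sub.ALU/add.ALU ; pair
t=2 i4:sll.ALU ; RAW r4
t=3 i5,i6:sll.ALU/beq.BR ; pair
t=4 i7:ld.MEM ; no-port MEM/MEM
t=5 i8,i9:ld.MEM/and.ALU ; pair
t=6 i10,i11:mul.MUL/xor.ALU ; pair

PAIRS = 5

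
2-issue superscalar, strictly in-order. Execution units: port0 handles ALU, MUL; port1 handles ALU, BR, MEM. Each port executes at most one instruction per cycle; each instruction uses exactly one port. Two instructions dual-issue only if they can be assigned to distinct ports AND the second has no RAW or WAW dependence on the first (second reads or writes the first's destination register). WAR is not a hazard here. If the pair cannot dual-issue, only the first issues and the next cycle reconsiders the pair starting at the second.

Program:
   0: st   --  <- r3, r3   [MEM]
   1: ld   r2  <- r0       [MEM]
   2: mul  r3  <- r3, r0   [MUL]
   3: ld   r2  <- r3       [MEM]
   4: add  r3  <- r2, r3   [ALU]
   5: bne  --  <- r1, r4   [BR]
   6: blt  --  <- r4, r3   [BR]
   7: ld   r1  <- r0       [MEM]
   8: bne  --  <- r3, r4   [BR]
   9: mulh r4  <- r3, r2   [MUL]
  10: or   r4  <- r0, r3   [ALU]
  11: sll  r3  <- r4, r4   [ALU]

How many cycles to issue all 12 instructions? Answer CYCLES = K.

CYCLES = 9

  cy0 -> i0 (st) no-port MEM/MEM
  cy1 -> i1,i2 (ld mul) 2-wide
  cy2 -> i3 (ld) RAW r2
  cy3 -> i4,i5 (add bne) 2-wide
  cy4 -> i6 (blt) no-port BR/MEM
  cy5 -> i7 (ld) no-port MEM/BR
  cy6 -> i8,i9 (bne mulh) 2-wide
  cy7 -> i10 (or) RAW r4
  cy8 -> i11 (sll) tail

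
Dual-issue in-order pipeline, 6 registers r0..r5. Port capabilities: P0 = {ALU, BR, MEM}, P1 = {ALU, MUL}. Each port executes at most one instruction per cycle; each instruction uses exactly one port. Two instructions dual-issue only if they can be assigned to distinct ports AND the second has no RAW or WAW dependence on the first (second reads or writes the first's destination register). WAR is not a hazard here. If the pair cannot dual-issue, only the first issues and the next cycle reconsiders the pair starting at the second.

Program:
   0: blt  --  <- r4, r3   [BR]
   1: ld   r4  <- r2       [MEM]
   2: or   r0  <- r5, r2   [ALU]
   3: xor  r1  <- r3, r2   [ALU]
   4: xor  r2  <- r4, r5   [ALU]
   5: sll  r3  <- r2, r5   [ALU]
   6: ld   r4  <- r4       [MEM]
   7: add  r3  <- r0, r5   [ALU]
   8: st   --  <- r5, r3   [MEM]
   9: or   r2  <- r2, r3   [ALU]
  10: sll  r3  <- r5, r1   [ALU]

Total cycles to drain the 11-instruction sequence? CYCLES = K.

CYCLES = 7

  cy0 -> i0 (blt) no-port BR/MEM
  cy1 -> i1+i2 (ld+or) dual
  cy2 -> i3+i4 (xor+xor) dual
  cy3 -> i5+i6 (sll+ld) dual
  cy4 -> i7 (add) RAW r3
  cy5 -> i8+i9 (st+or) dual
  cy6 -> i10 (sll) tail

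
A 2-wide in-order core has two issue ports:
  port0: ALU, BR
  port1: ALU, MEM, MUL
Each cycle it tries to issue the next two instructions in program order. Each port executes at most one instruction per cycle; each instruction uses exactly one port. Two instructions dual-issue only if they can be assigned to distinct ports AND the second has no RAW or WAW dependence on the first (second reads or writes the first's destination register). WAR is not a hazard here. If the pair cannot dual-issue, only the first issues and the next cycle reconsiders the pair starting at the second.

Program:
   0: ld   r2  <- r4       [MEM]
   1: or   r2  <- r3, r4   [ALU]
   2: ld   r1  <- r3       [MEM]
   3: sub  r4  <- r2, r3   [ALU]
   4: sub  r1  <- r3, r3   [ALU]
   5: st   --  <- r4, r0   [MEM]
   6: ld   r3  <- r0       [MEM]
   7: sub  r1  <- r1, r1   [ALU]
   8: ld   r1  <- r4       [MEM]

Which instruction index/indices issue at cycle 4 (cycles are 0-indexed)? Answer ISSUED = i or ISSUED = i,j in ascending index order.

ISSUED = 6,7

[0] i0  ld  -- WAW r2
[1] i1,i2  or ld  -- 2-wide
[2] i3,i4  sub sub  -- 2-wide
[3] i5  st  -- no-port MEM/MEM
[4] i6,i7  ld sub  -- 2-wide
[5] i8  ld  -- tail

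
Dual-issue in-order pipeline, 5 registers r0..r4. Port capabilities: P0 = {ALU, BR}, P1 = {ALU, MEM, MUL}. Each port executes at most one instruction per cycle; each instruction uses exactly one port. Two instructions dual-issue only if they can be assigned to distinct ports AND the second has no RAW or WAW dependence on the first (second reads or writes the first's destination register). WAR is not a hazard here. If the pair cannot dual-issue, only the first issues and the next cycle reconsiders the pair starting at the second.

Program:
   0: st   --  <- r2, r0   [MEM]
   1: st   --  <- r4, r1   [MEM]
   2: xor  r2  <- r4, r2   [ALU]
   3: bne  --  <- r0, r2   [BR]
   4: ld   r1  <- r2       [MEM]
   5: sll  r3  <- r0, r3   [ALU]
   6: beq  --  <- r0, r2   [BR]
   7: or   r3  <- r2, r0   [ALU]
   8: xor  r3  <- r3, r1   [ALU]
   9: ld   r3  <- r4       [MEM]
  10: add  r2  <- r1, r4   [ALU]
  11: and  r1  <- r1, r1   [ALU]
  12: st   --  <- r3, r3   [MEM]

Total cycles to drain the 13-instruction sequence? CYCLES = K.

CYCLES = 8

0. st.MEM @i0  | no-port MEM/MEM
1. st.MEM xor.ALU @i1&i2  | 2-wide
2. bne.BR ld.MEM @i3&i4  | 2-wide
3. sll.ALU beq.BR @i5&i6  | 2-wide
4. or.ALU @i7  | RAW+WAW r3
5. xor.ALU @i8  | WAW r3
6. ld.MEM add.ALU @i9&i10  | 2-wide
7. and.ALU st.MEM @i11&i12  | 2-wide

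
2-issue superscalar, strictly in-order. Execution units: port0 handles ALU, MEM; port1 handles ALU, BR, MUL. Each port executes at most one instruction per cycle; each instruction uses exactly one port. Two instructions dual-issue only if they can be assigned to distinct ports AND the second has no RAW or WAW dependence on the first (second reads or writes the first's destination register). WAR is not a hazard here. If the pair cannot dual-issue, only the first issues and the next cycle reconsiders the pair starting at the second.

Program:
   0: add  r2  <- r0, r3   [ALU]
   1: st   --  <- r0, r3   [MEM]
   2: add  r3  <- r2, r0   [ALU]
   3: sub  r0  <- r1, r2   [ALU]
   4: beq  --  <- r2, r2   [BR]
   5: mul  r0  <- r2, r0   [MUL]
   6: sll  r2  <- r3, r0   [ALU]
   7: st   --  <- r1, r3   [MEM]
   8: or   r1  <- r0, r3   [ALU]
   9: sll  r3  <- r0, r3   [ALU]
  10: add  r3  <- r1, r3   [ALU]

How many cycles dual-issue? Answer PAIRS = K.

#0 head=0: add/st i0&i1 dual
#1 head=2: add/sub i2&i3 dual
#2 head=4: beq i4 no-port BR/MUL
#3 head=5: mul i5 RAW r0
#4 head=6: sll/st i6&i7 dual
#5 head=8: or/sll i8&i9 dual
#6 head=10: add i10 tail

PAIRS = 4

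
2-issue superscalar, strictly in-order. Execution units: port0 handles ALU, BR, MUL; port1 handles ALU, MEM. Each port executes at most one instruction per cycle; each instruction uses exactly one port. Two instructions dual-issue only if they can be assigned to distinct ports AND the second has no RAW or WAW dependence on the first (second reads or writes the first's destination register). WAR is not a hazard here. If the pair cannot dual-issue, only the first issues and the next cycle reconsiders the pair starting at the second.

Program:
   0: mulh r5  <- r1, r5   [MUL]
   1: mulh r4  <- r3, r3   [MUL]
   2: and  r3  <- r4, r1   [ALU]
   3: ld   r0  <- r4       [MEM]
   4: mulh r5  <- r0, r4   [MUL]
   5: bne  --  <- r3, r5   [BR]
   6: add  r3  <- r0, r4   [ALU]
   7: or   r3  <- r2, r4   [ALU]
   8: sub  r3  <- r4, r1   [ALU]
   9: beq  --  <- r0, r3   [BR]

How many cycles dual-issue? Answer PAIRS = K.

t=0 i0:mulh.MUL ; no-port MUL/MUL
t=1 i1:mulh.MUL ; RAW r4
t=2 i2+i3:and.ALU/ld.MEM ; dual
t=3 i4:mulh.MUL ; no-port MUL/BR
t=4 i5+i6:bne.BR/add.ALU ; dual
t=5 i7:or.ALU ; WAW r3
t=6 i8:sub.ALU ; RAW r3
t=7 i9:beq.BR ; tail

PAIRS = 2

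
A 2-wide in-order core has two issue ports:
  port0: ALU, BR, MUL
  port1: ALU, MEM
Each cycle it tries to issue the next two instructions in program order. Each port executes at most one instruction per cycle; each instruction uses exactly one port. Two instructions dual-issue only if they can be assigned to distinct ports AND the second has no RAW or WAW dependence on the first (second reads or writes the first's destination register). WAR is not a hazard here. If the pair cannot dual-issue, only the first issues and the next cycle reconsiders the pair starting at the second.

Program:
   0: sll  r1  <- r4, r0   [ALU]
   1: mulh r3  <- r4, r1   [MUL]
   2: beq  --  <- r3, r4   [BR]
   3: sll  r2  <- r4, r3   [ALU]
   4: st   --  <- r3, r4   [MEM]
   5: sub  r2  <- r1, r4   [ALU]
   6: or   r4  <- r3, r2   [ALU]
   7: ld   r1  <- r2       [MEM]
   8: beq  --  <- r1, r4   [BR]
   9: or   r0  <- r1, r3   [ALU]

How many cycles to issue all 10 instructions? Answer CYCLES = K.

#0 head=0: sll i0 RAW r1
#1 head=1: mulh i1 no-port MUL/BR
#2 head=2: beq/sll i2+i3 pair
#3 head=4: st/sub i4+i5 pair
#4 head=6: or/ld i6+i7 pair
#5 head=8: beq/or i8+i9 pair

CYCLES = 6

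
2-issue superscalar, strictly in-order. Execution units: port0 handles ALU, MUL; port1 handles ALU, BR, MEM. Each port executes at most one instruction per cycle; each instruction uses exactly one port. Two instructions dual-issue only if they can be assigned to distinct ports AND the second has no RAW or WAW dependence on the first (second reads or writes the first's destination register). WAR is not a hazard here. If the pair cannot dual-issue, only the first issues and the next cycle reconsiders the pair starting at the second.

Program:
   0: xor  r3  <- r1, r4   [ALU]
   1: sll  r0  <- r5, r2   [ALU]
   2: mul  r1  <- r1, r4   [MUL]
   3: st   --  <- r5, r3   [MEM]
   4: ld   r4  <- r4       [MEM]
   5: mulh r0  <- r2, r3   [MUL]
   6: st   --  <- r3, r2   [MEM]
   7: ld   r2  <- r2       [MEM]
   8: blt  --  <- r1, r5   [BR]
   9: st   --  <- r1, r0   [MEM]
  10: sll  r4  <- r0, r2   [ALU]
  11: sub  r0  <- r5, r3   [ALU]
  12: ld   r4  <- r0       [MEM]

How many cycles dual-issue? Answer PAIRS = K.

[0] i0,i1  xor;sll  -- 2-wide
[1] i2,i3  mul;st  -- 2-wide
[2] i4,i5  ld;mulh  -- 2-wide
[3] i6  st  -- no-port MEM/MEM
[4] i7  ld  -- no-port MEM/BR
[5] i8  blt  -- no-port BR/MEM
[6] i9,i10  st;sll  -- 2-wide
[7] i11  sub  -- RAW r0
[8] i12  ld  -- tail

PAIRS = 4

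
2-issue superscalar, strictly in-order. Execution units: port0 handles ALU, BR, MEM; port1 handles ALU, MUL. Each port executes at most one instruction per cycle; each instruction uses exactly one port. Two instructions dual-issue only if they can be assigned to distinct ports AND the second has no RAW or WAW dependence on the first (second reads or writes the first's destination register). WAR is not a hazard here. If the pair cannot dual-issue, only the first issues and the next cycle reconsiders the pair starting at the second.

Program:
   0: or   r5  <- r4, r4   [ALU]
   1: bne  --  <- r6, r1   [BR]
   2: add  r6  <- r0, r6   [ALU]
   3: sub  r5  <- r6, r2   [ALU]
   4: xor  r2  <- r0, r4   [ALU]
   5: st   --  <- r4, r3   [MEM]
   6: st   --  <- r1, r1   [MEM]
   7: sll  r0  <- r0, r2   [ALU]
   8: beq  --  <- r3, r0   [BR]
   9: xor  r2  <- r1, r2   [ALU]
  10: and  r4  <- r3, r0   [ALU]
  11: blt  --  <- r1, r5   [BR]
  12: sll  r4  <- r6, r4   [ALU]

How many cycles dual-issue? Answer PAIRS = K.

  cy0 -> i0&i1 (or.ALU bne.BR) 2-wide
  cy1 -> i2 (add.ALU) RAW r6
  cy2 -> i3&i4 (sub.ALU xor.ALU) 2-wide
  cy3 -> i5 (st.MEM) no-port MEM/MEM
  cy4 -> i6&i7 (st.MEM sll.ALU) 2-wide
  cy5 -> i8&i9 (beq.BR xor.ALU) 2-wide
  cy6 -> i10&i11 (and.ALU blt.BR) 2-wide
  cy7 -> i12 (sll.ALU) tail

PAIRS = 5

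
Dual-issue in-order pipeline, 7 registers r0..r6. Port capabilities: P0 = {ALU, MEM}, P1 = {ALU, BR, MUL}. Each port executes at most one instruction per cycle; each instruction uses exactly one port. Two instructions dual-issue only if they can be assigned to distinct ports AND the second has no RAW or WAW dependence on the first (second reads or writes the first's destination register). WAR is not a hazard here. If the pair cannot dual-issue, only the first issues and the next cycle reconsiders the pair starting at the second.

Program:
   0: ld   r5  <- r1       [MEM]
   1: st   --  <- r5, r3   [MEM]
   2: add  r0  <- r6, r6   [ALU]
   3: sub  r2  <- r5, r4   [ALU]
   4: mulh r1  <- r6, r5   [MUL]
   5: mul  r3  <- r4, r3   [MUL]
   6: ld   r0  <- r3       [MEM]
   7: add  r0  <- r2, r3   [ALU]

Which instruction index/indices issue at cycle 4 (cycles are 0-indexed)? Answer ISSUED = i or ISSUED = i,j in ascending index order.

ISSUED = 6

0. ld.MEM @i0  | no-port MEM/MEM
1. st.MEM+add.ALU @i1/i2  | 2-wide
2. sub.ALU+mulh.MUL @i3/i4  | 2-wide
3. mul.MUL @i5  | RAW r3
4. ld.MEM @i6  | WAW r0
5. add.ALU @i7  | tail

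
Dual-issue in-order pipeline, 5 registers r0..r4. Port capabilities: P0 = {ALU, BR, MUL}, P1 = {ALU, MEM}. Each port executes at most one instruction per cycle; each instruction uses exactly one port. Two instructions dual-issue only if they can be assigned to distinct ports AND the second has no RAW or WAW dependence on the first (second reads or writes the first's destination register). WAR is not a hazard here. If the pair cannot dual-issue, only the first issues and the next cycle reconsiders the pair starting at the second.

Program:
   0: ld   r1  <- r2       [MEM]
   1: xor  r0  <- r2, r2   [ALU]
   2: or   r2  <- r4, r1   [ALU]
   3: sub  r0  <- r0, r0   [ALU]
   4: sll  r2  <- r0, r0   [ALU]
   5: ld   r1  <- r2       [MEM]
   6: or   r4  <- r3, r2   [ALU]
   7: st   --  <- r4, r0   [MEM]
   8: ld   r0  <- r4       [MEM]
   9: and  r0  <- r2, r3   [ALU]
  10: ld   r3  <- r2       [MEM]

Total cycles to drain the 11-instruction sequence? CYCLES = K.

  cy0 -> i0/i1 (ld.MEM+xor.ALU) pair
  cy1 -> i2/i3 (or.ALU+sub.ALU) pair
  cy2 -> i4 (sll.ALU) RAW r2
  cy3 -> i5/i6 (ld.MEM+or.ALU) pair
  cy4 -> i7 (st.MEM) no-port MEM/MEM
  cy5 -> i8 (ld.MEM) WAW r0
  cy6 -> i9/i10 (and.ALU+ld.MEM) pair

CYCLES = 7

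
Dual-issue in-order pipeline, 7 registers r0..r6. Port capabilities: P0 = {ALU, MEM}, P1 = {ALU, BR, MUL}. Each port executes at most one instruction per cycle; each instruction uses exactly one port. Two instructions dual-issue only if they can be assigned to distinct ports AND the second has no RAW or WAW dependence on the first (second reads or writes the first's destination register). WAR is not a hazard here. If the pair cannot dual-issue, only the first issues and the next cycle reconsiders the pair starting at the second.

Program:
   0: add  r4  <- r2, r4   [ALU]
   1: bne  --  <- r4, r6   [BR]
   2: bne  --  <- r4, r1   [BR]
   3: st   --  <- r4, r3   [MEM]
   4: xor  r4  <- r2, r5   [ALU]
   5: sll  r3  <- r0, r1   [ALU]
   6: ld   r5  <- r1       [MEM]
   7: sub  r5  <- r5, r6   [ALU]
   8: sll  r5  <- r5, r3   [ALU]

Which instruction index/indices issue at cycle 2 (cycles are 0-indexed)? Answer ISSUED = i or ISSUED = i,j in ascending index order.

ISSUED = 2,3

c0: i0 add.ALU  RAW r4
c1: i1 bne.BR  no-port BR/BR
c2: i2&i3 bne.BR+st.MEM  pair
c3: i4&i5 xor.ALU+sll.ALU  pair
c4: i6 ld.MEM  RAW+WAW r5
c5: i7 sub.ALU  RAW+WAW r5
c6: i8 sll.ALU  tail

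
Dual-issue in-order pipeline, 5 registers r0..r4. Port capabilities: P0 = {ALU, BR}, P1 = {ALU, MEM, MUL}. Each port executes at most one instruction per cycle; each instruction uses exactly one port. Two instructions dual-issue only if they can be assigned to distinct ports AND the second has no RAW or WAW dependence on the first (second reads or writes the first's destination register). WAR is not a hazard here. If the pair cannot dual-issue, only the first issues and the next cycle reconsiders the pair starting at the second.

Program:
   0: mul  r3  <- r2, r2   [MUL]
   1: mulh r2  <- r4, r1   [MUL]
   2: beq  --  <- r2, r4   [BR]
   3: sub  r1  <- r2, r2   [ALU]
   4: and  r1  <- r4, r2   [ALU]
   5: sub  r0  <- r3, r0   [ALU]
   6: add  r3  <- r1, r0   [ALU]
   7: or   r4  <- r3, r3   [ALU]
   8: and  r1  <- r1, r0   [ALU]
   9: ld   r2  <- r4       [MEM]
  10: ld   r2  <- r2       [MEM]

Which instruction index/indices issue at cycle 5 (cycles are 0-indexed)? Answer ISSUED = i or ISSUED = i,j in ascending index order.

#0 head=0: mul i0 no-port MUL/MUL
#1 head=1: mulh i1 RAW r2
#2 head=2: beq+sub i2/i3 pair
#3 head=4: and+sub i4/i5 pair
#4 head=6: add i6 RAW r3
#5 head=7: or+and i7/i8 pair
#6 head=9: ld i9 no-port MEM/MEM
#7 head=10: ld i10 tail

ISSUED = 7,8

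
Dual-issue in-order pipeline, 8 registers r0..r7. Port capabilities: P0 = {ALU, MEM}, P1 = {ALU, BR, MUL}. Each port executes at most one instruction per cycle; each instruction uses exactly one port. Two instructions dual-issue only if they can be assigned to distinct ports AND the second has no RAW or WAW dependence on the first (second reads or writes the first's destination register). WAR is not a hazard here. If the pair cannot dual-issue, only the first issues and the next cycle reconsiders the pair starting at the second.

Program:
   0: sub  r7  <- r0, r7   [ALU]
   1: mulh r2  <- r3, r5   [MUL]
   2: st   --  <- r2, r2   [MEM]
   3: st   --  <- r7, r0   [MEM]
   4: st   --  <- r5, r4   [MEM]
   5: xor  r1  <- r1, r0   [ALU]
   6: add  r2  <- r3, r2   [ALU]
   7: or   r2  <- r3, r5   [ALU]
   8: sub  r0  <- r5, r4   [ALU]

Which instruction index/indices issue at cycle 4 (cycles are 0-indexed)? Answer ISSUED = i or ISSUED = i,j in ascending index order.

[0] i0+i1  sub.ALU/mulh.MUL  -- 2-wide
[1] i2  st.MEM  -- no-port MEM/MEM
[2] i3  st.MEM  -- no-port MEM/MEM
[3] i4+i5  st.MEM/xor.ALU  -- 2-wide
[4] i6  add.ALU  -- WAW r2
[5] i7+i8  or.ALU/sub.ALU  -- 2-wide

ISSUED = 6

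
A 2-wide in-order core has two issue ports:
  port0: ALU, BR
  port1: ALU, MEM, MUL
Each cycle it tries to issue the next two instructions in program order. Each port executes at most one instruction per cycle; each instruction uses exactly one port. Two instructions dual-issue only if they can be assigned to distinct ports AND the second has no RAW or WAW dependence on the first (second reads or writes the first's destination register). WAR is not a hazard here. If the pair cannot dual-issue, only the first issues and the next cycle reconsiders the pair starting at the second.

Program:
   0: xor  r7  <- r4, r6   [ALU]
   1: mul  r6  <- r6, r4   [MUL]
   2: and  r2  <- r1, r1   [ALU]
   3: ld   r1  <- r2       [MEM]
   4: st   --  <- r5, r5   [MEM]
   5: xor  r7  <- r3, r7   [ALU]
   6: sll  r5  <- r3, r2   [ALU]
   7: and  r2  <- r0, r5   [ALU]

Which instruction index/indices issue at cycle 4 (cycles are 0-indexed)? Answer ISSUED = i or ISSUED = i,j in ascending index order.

t=0 i0,i1:xor;mul ; dual
t=1 i2:and ; RAW r2
t=2 i3:ld ; no-port MEM/MEM
t=3 i4,i5:st;xor ; dual
t=4 i6:sll ; RAW r5
t=5 i7:and ; tail

ISSUED = 6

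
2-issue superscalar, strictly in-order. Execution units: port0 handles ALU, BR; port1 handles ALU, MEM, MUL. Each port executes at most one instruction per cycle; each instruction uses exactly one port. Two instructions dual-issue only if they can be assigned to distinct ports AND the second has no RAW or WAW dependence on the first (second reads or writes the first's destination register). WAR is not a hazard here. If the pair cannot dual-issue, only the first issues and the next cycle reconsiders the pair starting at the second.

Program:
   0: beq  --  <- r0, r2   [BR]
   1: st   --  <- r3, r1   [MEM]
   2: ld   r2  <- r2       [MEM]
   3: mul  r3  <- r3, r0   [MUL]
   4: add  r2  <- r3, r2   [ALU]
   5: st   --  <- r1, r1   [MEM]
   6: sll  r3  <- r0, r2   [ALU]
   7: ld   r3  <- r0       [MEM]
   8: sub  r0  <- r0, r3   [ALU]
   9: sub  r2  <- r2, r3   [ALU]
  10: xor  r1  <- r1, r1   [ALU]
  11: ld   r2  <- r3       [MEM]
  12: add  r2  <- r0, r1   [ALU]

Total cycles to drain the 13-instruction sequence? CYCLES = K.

#0 head=0: beq st i0/i1 pair
#1 head=2: ld i2 no-port MEM/MUL
#2 head=3: mul i3 RAW r3
#3 head=4: add st i4/i5 pair
#4 head=6: sll i6 WAW r3
#5 head=7: ld i7 RAW r3
#6 head=8: sub sub i8/i9 pair
#7 head=10: xor ld i10/i11 pair
#8 head=12: add i12 tail

CYCLES = 9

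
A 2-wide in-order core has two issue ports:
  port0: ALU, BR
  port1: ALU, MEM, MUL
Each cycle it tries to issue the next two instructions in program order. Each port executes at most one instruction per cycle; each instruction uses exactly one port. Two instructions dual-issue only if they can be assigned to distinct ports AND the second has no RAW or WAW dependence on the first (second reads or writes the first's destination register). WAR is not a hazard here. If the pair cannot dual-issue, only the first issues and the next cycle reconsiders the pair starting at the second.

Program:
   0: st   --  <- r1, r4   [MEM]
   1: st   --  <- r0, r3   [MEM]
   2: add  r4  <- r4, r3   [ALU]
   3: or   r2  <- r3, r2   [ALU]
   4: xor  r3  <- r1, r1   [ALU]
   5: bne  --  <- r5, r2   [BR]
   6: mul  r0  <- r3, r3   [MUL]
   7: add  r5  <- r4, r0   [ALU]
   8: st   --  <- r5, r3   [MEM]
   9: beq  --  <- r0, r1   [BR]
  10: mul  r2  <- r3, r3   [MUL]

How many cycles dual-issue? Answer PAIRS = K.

PAIRS = 4

c0: i0 st  no-port MEM/MEM
c1: i1&i2 st+add  pair
c2: i3&i4 or+xor  pair
c3: i5&i6 bne+mul  pair
c4: i7 add  RAW r5
c5: i8&i9 st+beq  pair
c6: i10 mul  tail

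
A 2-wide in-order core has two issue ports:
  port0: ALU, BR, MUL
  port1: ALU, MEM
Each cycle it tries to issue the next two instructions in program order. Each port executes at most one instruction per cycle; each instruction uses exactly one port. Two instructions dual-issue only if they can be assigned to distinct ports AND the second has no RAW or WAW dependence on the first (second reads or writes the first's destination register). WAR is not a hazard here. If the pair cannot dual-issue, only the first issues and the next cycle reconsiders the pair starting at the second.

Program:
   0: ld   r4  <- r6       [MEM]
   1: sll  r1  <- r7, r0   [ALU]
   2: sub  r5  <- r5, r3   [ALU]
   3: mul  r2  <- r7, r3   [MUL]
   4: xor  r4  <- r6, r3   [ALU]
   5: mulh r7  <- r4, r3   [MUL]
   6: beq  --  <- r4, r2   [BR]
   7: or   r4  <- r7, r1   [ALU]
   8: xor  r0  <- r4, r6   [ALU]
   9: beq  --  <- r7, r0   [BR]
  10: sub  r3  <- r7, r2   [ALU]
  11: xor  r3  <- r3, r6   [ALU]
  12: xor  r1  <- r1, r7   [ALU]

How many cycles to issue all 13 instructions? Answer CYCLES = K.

CYCLES = 8

[0] i0&i1  ld.MEM+sll.ALU  -- 2-wide
[1] i2&i3  sub.ALU+mul.MUL  -- 2-wide
[2] i4  xor.ALU  -- RAW r4
[3] i5  mulh.MUL  -- no-port MUL/BR
[4] i6&i7  beq.BR+or.ALU  -- 2-wide
[5] i8  xor.ALU  -- RAW r0
[6] i9&i10  beq.BR+sub.ALU  -- 2-wide
[7] i11&i12  xor.ALU+xor.ALU  -- 2-wide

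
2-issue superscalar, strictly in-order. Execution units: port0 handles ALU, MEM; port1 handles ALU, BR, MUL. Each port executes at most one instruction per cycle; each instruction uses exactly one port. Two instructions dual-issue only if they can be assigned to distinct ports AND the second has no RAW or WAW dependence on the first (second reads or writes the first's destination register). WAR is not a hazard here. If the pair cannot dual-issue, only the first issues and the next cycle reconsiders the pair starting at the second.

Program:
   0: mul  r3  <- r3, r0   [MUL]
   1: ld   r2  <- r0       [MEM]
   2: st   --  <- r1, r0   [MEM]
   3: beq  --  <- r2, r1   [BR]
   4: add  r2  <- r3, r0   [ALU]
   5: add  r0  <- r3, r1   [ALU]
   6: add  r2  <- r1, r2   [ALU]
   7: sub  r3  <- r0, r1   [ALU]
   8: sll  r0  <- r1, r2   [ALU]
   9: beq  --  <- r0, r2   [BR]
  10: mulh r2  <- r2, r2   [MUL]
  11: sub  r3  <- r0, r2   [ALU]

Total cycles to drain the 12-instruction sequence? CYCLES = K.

  cy0 -> i0/i1 (mul ld) dual
  cy1 -> i2/i3 (st beq) dual
  cy2 -> i4/i5 (add add) dual
  cy3 -> i6/i7 (add sub) dual
  cy4 -> i8 (sll) RAW r0
  cy5 -> i9 (beq) no-port BR/MUL
  cy6 -> i10 (mulh) RAW r2
  cy7 -> i11 (sub) tail

CYCLES = 8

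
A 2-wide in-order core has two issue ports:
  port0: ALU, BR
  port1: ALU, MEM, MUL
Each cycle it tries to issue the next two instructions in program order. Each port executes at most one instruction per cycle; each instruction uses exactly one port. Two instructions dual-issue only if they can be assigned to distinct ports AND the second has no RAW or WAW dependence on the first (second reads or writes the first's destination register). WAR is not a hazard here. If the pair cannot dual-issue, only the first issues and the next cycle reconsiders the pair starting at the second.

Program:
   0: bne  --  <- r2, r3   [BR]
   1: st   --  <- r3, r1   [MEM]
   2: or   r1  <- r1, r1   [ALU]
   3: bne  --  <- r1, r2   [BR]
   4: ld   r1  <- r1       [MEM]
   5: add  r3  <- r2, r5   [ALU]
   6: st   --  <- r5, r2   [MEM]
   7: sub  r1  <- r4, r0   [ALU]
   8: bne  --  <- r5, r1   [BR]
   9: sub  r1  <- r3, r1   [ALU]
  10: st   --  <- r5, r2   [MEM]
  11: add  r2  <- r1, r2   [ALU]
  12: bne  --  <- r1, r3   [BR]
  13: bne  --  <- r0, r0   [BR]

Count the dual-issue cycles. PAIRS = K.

PAIRS = 5

0. bne/st @i0/i1  | dual
1. or @i2  | RAW r1
2. bne/ld @i3/i4  | dual
3. add/st @i5/i6  | dual
4. sub @i7  | RAW r1
5. bne/sub @i8/i9  | dual
6. st/add @i10/i11  | dual
7. bne @i12  | no-port BR/BR
8. bne @i13  | tail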